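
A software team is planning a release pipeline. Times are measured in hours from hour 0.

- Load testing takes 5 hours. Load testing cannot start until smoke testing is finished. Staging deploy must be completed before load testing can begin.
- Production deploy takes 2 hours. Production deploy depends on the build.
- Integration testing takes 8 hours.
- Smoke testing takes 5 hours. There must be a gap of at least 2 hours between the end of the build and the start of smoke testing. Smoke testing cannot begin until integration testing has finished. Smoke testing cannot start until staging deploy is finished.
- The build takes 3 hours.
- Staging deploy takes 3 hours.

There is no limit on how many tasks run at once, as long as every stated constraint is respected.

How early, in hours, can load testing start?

13

Nothing blocks staging deploy, so it runs from hour 0 to hour 3.
Integration testing has no prerequisites, so it starts at hour 0 and finishes at hour 8.
The build has no prerequisites, so it starts at hour 0 and finishes at hour 3.
Smoke testing cannot start until the build (finishes hour 3, plus 2-hour gap → hour 5); integration testing (finishes hour 8); staging deploy (finishes hour 3). The controlling bound is hour 8, so smoke testing finishes at 8 + 5 = hour 13.
Load testing waits on smoke testing (finishes hour 13); staging deploy (finishes hour 3). The latest of these is hour 13, which is the earliest load testing can start.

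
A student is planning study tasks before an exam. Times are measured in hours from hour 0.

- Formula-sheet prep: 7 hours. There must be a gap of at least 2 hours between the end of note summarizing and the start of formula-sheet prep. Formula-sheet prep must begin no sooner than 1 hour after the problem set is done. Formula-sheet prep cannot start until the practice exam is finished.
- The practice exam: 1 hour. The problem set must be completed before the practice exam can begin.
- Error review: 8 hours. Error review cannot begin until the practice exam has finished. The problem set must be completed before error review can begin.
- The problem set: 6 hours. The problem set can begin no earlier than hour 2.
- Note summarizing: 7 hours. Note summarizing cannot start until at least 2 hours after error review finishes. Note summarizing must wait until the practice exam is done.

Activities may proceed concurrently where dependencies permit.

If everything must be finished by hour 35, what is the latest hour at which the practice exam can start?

To finish by hour 35, formula-sheet prep (duration 7) must start no later than hour 28.
Note summarizing feeds into formula-sheet prep (must start by hour 28, minus 2-hour gap → hour 26); so note summarizing must finish by hour 26 and therefore start by hour 19.
Since note summarizing (must start by hour 19, minus 2-hour gap → hour 17) depends on it, error review must finish by hour 17. Backing off its 8-hour duration gives a latest start of hour 9.
The practice exam feeds error review (must start by hour 9); note summarizing (must start by hour 19); formula-sheet prep (must start by hour 28). Taking the minimum, the practice exam must finish by hour 9 and start by 9 − 1 = hour 8.

8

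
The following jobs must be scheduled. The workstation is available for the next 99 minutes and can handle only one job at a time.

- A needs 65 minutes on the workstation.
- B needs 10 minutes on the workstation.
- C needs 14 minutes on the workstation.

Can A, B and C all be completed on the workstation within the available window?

Yes

Running back to back, the jobs need 65 + 10 + 14 = 89 minutes on the workstation.
Since 89 ≤ 99, they fit within the window.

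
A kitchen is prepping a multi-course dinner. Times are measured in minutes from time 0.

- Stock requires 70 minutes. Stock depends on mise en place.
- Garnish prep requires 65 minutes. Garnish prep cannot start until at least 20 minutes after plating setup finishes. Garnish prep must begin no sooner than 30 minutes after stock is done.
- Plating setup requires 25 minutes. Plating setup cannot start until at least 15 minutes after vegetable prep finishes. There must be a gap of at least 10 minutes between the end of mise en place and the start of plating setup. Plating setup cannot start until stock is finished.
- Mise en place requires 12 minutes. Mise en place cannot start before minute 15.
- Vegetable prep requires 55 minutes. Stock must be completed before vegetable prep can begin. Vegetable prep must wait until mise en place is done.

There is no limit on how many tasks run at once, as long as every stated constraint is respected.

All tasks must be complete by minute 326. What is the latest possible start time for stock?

Nothing follows garnish prep; the deadline of minute 326 is its only limit. It must start by 326 − 65 = minute 261.
Plating setup must finish before garnish prep (must start by minute 261, minus 20-minute gap → minute 241). With a 25-minute duration, plating setup must start by 241 − 25 = minute 216.
Vegetable prep feeds into plating setup (must start by minute 216, minus 15-minute gap → minute 201); so vegetable prep must finish by minute 201 and therefore start by minute 146.
For stock: vegetable prep (must start by minute 146); plating setup (must start by minute 216); garnish prep (must start by minute 261, minus 30-minute gap → minute 231). The most restrictive is minute 146; with a 70-minute duration, stock must start by minute 76.

76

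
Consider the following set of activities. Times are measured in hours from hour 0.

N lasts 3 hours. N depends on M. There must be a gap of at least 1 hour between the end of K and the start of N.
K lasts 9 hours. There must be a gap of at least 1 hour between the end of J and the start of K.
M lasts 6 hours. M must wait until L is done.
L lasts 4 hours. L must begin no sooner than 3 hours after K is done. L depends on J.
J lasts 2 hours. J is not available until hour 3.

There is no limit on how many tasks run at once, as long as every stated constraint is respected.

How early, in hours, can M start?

22

J waits on its own release at hour 3, so it starts at hour 3 and finishes at 3 + 2 = hour 5.
K waits on J (finishes hour 5, plus 1-hour gap → hour 6), so it starts at hour 6 and finishes at 6 + 9 = hour 15.
L needs all of K (finishes hour 15, plus 3-hour gap → hour 18); J (finishes hour 5). That puts its earliest start at hour 18; it finishes at 18 + 4 = hour 22.
M waits on L (finishes hour 22), so the earliest it can start is hour 22.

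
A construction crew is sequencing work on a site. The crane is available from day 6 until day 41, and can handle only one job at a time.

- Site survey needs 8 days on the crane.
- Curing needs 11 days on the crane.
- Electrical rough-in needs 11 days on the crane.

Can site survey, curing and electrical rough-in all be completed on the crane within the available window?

The crane window is 41 − 6 = 35 days.
Running back to back, the jobs need 8 + 11 + 11 = 30 days on the crane.
Since 30 ≤ 35, they fit within the window.

Yes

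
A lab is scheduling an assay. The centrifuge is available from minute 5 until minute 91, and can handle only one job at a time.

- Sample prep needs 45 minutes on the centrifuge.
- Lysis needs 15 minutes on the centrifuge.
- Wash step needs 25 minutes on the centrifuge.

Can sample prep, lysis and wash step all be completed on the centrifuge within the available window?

Yes

The centrifuge window is 91 − 5 = 86 minutes.
Running back to back, the jobs need 45 + 15 + 25 = 85 minutes on the centrifuge.
Since 85 ≤ 86, they fit within the window.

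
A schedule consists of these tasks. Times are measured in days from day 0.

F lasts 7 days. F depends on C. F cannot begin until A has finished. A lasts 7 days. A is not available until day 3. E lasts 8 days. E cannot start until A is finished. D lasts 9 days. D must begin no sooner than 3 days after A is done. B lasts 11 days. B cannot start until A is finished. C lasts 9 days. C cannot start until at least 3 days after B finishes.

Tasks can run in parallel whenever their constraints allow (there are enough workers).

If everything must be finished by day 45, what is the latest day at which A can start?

8

F must finish by day 45; it takes 7 days, so it must start by 45 − 7 = day 38.
C has to be done before F (must start by day 38). That means finishing by day 38, i.e. starting by 38 − 9 = day 29.
B feeds into C (must start by day 29, minus 3-day gap → day 26); so B must finish by day 26 and therefore start by day 15.
Nothing follows D; the deadline of day 45 is its only limit. It must start by 45 − 9 = day 36.
E must finish by day 45; it takes 8 days, so it must start by 45 − 8 = day 37.
A must finish in time for B (must start by day 15); D (must start by day 36, minus 3-day gap → day 33); E (must start by day 37); F (must start by day 38). The tightest is day 15, so A must start by 15 − 7 = day 8.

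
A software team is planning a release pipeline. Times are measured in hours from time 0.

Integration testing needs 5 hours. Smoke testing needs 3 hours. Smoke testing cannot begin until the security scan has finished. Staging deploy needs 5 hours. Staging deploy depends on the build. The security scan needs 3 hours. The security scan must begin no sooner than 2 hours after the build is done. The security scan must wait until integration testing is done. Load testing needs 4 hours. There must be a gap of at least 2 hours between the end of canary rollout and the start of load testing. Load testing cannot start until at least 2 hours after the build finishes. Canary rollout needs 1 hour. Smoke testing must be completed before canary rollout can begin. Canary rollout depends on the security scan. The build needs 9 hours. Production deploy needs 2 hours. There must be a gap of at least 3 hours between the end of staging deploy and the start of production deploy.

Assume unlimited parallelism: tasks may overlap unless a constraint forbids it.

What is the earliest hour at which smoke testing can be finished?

17

Integration testing can start immediately at hour 0; it finishes at hour 5.
The build has no prerequisites, so it starts at hour 0 and finishes at hour 9.
The security scan cannot start until the build (finishes hour 9, plus 2-hour gap → hour 11); integration testing (finishes hour 5). The controlling bound is hour 11, so the security scan finishes at 11 + 3 = hour 14.
After the security scan (finishes hour 14), smoke testing can start at hour 14 and finishes at hour 17.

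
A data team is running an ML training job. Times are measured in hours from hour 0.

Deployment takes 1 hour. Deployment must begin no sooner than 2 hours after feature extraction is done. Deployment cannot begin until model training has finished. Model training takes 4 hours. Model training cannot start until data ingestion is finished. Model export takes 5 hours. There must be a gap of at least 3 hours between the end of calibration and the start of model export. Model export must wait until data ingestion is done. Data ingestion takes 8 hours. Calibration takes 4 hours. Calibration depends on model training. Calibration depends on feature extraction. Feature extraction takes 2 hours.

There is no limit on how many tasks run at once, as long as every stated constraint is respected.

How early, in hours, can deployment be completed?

13

Feature extraction can start immediately at hour 0; it finishes at hour 2.
Nothing blocks data ingestion, so it runs from hour 0 to hour 8.
Model training waits on data ingestion (finishes hour 8), so it starts at hour 8 and finishes at 8 + 4 = hour 12.
Deployment has to wait for feature extraction (finishes hour 2, plus 2-hour gap → hour 4); model training (finishes hour 12). The latest of these is hour 12, so deployment runs hour 12 to 12 + 1 = hour 13.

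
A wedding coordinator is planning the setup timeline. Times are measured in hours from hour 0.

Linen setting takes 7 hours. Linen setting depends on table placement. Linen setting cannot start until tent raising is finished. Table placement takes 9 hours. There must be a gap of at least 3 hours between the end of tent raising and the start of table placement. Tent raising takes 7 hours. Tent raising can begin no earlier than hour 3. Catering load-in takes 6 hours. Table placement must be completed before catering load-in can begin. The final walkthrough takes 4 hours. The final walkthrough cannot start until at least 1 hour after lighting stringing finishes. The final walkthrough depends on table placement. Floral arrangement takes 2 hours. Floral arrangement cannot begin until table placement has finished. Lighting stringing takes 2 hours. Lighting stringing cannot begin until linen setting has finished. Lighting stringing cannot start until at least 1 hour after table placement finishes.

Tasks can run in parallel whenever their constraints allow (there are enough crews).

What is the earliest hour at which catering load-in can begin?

After its own release at hour 3, tent raising can start at hour 3 and finishes at hour 10.
Table placement cannot begin until tent raising (finishes hour 10, plus 3-hour gap → hour 13). It runs from hour 13 to 13 + 9 = hour 22.
Catering load-in waits on table placement (finishes hour 22), so the earliest it can start is hour 22.

22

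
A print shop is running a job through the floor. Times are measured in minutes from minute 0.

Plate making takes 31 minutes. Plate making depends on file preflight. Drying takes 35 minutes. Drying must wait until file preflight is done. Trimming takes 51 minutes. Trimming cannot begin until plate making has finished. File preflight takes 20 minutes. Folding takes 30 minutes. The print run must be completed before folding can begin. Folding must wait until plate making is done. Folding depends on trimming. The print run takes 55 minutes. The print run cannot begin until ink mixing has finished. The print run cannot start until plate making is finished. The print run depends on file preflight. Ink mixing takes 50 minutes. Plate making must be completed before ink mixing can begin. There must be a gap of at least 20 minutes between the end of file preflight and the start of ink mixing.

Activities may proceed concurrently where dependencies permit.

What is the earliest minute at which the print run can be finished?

156

File preflight has no prerequisites, so it starts at minute 0 and finishes at minute 20.
After file preflight (finishes minute 20), plate making can start at minute 20 and finishes at minute 51.
Ink mixing needs all of plate making (finishes minute 51); file preflight (finishes minute 20, plus 20-minute gap → minute 40). That puts its earliest start at minute 51; it finishes at 51 + 50 = minute 101.
The print run has to wait for ink mixing (finishes minute 101); plate making (finishes minute 51); file preflight (finishes minute 20). The latest of these is minute 101, so the print run runs minute 101 to 101 + 55 = minute 156.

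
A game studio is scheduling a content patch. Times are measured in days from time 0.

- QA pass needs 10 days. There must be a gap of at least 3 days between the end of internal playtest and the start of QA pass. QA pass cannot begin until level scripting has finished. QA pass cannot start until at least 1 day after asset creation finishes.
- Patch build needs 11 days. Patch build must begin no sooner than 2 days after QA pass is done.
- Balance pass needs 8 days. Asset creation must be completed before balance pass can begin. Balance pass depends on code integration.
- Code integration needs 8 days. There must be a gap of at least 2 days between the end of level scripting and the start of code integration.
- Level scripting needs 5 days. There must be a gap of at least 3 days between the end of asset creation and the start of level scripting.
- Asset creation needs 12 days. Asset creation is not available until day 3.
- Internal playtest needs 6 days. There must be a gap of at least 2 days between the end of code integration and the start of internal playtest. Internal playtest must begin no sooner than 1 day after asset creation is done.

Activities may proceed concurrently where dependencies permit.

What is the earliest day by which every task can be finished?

67

After its own release at day 3, asset creation can start at day 3 and finishes at day 15.
Level scripting cannot begin until asset creation (finishes day 15, plus 3-day gap → day 18). It runs from day 18 to 18 + 5 = day 23.
After level scripting (finishes day 23, plus 2-day gap → day 25), code integration can start at day 25 and finishes at day 33.
Balance pass needs all of asset creation (finishes day 15); code integration (finishes day 33). That puts its earliest start at day 33; it finishes at 33 + 8 = day 41.
Internal playtest has to wait for code integration (finishes day 33, plus 2-day gap → day 35); asset creation (finishes day 15, plus 1-day gap → day 16). The latest of these is day 35, so internal playtest runs day 35 to 35 + 6 = day 41.
For QA pass: internal playtest (finishes day 41, plus 3-day gap → day 44); level scripting (finishes day 23); asset creation (finishes day 15, plus 1-day gap → day 16). Taking the maximum gives a start of day 44, and it finishes at 44 + 10 = day 54.
Patch build cannot begin until QA pass (finishes day 54, plus 2-day gap → day 56). It runs from day 56 to 56 + 11 = day 67.
All tasks are finished once the last one completes. Finish times: Asset creation at 15, Level scripting at 23, Code integration at 33, Internal playtest at 41, Balance pass at 41, QA pass at 54, Patch build at 67. The latest is day 67.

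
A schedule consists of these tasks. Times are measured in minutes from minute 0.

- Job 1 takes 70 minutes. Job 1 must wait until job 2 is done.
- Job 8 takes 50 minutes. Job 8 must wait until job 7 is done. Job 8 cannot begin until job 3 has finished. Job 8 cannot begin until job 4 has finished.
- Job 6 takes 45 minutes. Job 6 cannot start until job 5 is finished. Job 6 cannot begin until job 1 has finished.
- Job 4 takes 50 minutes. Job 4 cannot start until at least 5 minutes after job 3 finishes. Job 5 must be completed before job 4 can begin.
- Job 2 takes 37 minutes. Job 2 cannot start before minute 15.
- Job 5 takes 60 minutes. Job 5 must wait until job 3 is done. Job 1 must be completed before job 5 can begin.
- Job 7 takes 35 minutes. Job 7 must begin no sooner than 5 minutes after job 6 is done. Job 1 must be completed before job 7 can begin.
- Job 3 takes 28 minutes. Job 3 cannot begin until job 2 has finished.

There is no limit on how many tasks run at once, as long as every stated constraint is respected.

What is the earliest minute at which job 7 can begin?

232

Job 2 waits on its own release at minute 15, so it starts at minute 15 and finishes at 15 + 37 = minute 52.
After job 2 (finishes minute 52), job 3 can start at minute 52 and finishes at minute 80.
After job 2 (finishes minute 52), job 1 can start at minute 52 and finishes at minute 122.
For job 5: job 3 (finishes minute 80); job 1 (finishes minute 122). Taking the maximum gives a start of minute 122, and it finishes at 122 + 60 = minute 182.
For job 6: job 5 (finishes minute 182); job 1 (finishes minute 122). Taking the maximum gives a start of minute 182, and it finishes at 182 + 45 = minute 227.
Job 7 waits on job 6 (finishes minute 227, plus 5-minute gap → minute 232); job 1 (finishes minute 122). The latest of these is minute 232, which is the earliest job 7 can start.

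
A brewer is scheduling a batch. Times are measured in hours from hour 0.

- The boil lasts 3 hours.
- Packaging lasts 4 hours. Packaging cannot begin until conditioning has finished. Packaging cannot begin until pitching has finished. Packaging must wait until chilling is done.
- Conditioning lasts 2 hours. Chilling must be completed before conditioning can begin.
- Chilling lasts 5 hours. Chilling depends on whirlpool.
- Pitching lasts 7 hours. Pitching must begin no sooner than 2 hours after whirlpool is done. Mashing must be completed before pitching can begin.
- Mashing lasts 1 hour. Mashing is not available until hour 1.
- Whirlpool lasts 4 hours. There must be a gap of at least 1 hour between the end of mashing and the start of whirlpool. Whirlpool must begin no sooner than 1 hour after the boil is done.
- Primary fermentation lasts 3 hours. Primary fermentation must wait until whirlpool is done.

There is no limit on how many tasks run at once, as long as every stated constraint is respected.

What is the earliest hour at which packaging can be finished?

The boil has no prerequisites, so it starts at hour 0 and finishes at hour 3.
After its own release at hour 1, mashing can start at hour 1 and finishes at hour 2.
For whirlpool: mashing (finishes hour 2, plus 1-hour gap → hour 3); the boil (finishes hour 3, plus 1-hour gap → hour 4). Taking the maximum gives a start of hour 4, and it finishes at 4 + 4 = hour 8.
Pitching cannot start until whirlpool (finishes hour 8, plus 2-hour gap → hour 10); mashing (finishes hour 2). The controlling bound is hour 10, so pitching finishes at 10 + 7 = hour 17.
Chilling cannot begin until whirlpool (finishes hour 8). It runs from hour 8 to 8 + 5 = hour 13.
Conditioning cannot begin until chilling (finishes hour 13). It runs from hour 13 to 13 + 2 = hour 15.
Packaging cannot start until conditioning (finishes hour 15); pitching (finishes hour 17); chilling (finishes hour 13). The controlling bound is hour 17, so packaging finishes at 17 + 4 = hour 21.

21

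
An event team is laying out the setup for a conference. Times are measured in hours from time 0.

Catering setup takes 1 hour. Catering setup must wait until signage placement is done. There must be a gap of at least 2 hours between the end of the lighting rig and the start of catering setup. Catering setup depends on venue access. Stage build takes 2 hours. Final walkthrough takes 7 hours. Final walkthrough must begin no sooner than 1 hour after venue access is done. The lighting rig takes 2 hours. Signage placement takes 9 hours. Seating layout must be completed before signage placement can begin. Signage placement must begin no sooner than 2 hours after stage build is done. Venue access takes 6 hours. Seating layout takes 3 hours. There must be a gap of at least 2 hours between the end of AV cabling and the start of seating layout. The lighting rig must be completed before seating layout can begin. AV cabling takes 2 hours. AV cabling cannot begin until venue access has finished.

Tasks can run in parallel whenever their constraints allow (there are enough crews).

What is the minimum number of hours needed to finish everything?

23

Nothing blocks the lighting rig, so it runs from hour 0 to hour 2.
Nothing blocks stage build, so it runs from hour 0 to hour 2.
Venue access can start immediately at hour 0; it finishes at hour 6.
After venue access (finishes hour 6, plus 1-hour gap → hour 7), final walkthrough can start at hour 7 and finishes at hour 14.
After venue access (finishes hour 6), AV cabling can start at hour 6 and finishes at hour 8.
Seating layout needs all of AV cabling (finishes hour 8, plus 2-hour gap → hour 10); the lighting rig (finishes hour 2). That puts its earliest start at hour 10; it finishes at 10 + 3 = hour 13.
Signage placement cannot start until seating layout (finishes hour 13); stage build (finishes hour 2, plus 2-hour gap → hour 4). The controlling bound is hour 13, so signage placement finishes at 13 + 9 = hour 22.
Catering setup needs all of signage placement (finishes hour 22); the lighting rig (finishes hour 2, plus 2-hour gap → hour 4); venue access (finishes hour 6). That puts its earliest start at hour 22; it finishes at 22 + 1 = hour 23.
All tasks are finished once the last one completes. Finish times: Venue access at 6, Stage build at 2, The lighting rig at 2, AV cabling at 8, Seating layout at 13, Signage placement at 22, Catering setup at 23, Final walkthrough at 14. The latest is hour 23.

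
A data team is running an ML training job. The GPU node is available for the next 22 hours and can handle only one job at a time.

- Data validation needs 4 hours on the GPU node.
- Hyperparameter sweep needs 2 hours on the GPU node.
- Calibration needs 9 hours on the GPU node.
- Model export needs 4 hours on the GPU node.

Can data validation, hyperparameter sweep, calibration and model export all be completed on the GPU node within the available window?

Yes

Running back to back, the jobs need 4 + 2 + 9 + 4 = 19 hours on the GPU node.
Since 19 ≤ 22, they fit within the window.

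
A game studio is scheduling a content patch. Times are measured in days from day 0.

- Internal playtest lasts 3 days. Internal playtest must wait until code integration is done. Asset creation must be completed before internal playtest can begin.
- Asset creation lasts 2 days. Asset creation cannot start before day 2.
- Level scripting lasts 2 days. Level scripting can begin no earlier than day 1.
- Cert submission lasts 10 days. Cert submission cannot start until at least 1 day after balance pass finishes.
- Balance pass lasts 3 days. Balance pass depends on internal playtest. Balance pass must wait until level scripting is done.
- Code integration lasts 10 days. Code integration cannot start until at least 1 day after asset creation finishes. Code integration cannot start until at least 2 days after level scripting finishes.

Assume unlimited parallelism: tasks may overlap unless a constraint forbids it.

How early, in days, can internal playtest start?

After its own release at day 1, level scripting can start at day 1 and finishes at day 3.
Asset creation waits on its own release at day 2, so it starts at day 2 and finishes at 2 + 2 = day 4.
Code integration has to wait for asset creation (finishes day 4, plus 1-day gap → day 5); level scripting (finishes day 3, plus 2-day gap → day 5). The latest of these is day 5, so code integration runs day 5 to 5 + 10 = day 15.
Internal playtest waits on code integration (finishes day 15); asset creation (finishes day 4). The latest of these is day 15, which is the earliest internal playtest can start.

15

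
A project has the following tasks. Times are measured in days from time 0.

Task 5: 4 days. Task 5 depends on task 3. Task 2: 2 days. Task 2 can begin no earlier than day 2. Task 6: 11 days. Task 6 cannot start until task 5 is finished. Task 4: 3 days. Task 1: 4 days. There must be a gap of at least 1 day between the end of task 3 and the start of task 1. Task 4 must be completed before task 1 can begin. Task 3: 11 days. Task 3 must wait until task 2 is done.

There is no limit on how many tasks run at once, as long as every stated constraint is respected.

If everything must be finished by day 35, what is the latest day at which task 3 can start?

Task 1 has no dependents, so it just needs to finish by day 35. Starting by 35 − 4 = day 31 achieves that.
Task 6 has no dependents, so it just needs to finish by day 35. Starting by 35 − 11 = day 24 achieves that.
Task 5 must finish before task 6 (must start by day 24). With a 4-day duration, task 5 must start by 24 − 4 = day 20.
Task 3 feeds task 1 (must start by day 31, minus 1-day gap → day 30); task 5 (must start by day 20). Taking the minimum, task 3 must finish by day 20 and start by 20 − 11 = day 9.

9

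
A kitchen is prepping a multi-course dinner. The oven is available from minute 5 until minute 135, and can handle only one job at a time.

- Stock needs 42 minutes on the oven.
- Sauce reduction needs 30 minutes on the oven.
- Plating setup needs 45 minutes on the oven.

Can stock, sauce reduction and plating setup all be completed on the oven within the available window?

Yes

The oven window is 135 − 5 = 130 minutes.
Running back to back, the jobs need 42 + 30 + 45 = 117 minutes on the oven.
Since 117 ≤ 130, they fit within the window.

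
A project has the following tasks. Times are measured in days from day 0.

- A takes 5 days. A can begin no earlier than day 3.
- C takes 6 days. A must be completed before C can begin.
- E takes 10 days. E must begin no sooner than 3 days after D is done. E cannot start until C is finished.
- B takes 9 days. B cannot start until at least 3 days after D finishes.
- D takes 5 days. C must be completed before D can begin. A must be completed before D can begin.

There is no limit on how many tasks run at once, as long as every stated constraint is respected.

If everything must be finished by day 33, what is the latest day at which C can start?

9

Nothing follows B; the deadline of day 33 is its only limit. It must start by 33 − 9 = day 24.
E has no dependents, so it just needs to finish by day 33. Starting by 33 − 10 = day 23 achieves that.
D must finish in time for B (must start by day 24, minus 3-day gap → day 21); E (must start by day 23, minus 3-day gap → day 20). The tightest is day 20, so D must start by 20 − 5 = day 15.
C must finish in time for D (must start by day 15); E (must start by day 23). The tightest is day 15, so C must start by 15 − 6 = day 9.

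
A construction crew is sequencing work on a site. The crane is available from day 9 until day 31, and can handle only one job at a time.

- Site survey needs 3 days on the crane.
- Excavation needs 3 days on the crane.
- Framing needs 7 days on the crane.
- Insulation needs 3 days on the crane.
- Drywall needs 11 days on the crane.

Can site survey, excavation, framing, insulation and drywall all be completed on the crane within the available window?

The crane window is 31 − 9 = 22 days.
Running back to back, the jobs need 3 + 3 + 7 + 3 + 11 = 27 days on the crane.
Since 27 > 22, they cannot all fit.

No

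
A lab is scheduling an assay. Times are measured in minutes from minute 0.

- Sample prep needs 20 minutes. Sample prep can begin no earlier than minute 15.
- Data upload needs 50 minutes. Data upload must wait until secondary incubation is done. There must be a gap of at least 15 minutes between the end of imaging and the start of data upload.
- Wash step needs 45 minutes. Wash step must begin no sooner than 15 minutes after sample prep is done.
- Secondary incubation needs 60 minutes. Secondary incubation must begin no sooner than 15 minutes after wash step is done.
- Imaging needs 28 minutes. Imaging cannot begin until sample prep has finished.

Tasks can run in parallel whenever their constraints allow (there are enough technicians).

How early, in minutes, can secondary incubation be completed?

170

Sample prep waits on its own release at minute 15, so it starts at minute 15 and finishes at 15 + 20 = minute 35.
Wash step cannot begin until sample prep (finishes minute 35, plus 15-minute gap → minute 50). It runs from minute 50 to 50 + 45 = minute 95.
Secondary incubation cannot begin until wash step (finishes minute 95, plus 15-minute gap → minute 110). It runs from minute 110 to 110 + 60 = minute 170.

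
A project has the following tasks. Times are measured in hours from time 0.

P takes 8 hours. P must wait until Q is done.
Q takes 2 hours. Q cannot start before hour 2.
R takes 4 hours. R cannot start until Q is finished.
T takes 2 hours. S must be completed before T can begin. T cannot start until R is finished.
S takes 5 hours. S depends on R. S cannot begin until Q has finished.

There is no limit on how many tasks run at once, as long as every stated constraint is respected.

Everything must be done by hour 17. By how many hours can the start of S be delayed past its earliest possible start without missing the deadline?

2

After its own release at hour 2, Q can start at hour 2 and finishes at hour 4.
After Q (finishes hour 4), R can start at hour 4 and finishes at hour 8.
S cannot start until R (finishes hour 8); Q (finishes hour 4). The controlling bound is hour 8, so S finishes at 8 + 5 = hour 13.

Working backward from the deadline:
To finish by hour 17, T (duration 2) must start no later than hour 15.
S feeds into T (must start by hour 15); so S must finish by hour 15 and therefore start by hour 10.
So S can start as early as hour 8 and as late as hour 10, giving 10 − 8 = 2 hours of slack.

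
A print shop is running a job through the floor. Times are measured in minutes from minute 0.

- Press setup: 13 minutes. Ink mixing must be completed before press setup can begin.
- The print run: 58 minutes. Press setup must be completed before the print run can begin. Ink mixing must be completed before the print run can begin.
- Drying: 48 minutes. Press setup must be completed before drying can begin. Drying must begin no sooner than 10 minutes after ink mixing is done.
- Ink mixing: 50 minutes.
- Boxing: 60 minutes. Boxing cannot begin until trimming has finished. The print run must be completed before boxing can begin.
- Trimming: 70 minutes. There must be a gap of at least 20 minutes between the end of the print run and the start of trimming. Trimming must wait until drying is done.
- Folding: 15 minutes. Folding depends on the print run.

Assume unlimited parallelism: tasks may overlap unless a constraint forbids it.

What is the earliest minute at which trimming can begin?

Ink mixing has no prerequisites, so it starts at minute 0 and finishes at minute 50.
After ink mixing (finishes minute 50), press setup can start at minute 50 and finishes at minute 63.
Drying needs all of press setup (finishes minute 63); ink mixing (finishes minute 50, plus 10-minute gap → minute 60). That puts its earliest start at minute 63; it finishes at 63 + 48 = minute 111.
For the print run: press setup (finishes minute 63); ink mixing (finishes minute 50). Taking the maximum gives a start of minute 63, and it finishes at 63 + 58 = minute 121.
Trimming waits on the print run (finishes minute 121, plus 20-minute gap → minute 141); drying (finishes minute 111). The latest of these is minute 141, which is the earliest trimming can start.

141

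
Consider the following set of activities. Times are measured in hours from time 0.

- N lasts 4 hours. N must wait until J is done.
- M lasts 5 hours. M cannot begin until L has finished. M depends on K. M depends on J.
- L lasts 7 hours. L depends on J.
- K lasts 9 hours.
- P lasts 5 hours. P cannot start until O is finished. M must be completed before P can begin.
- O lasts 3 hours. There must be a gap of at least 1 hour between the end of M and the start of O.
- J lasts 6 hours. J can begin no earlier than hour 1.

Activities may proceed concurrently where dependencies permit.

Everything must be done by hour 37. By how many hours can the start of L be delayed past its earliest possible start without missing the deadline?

After its own release at hour 1, J can start at hour 1 and finishes at hour 7.
L cannot begin until J (finishes hour 7). It runs from hour 7 to 7 + 7 = hour 14.

Working backward from the deadline:
Nothing follows P; the deadline of hour 37 is its only limit. It must start by 37 − 5 = hour 32.
Since P (must start by hour 32) depends on it, O must finish by hour 32. Backing off its 3-hour duration gives a latest start of hour 29.
M feeds O (must start by hour 29, minus 1-hour gap → hour 28); P (must start by hour 32). Taking the minimum, M must finish by hour 28 and start by 28 − 5 = hour 23.
L feeds into M (must start by hour 23); so L must finish by hour 23 and therefore start by hour 16.
So L can start as early as hour 7 and as late as hour 16, giving 16 − 7 = 9 hours of slack.

9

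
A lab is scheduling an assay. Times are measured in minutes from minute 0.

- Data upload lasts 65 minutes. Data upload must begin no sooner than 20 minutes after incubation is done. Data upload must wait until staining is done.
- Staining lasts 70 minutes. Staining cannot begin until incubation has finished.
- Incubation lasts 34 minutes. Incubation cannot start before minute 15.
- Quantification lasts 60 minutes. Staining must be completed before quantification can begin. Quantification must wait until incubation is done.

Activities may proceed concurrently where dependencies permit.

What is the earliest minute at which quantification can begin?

119

Incubation waits on its own release at minute 15, so it starts at minute 15 and finishes at 15 + 34 = minute 49.
After incubation (finishes minute 49), staining can start at minute 49 and finishes at minute 119.
Quantification waits on staining (finishes minute 119); incubation (finishes minute 49). The latest of these is minute 119, which is the earliest quantification can start.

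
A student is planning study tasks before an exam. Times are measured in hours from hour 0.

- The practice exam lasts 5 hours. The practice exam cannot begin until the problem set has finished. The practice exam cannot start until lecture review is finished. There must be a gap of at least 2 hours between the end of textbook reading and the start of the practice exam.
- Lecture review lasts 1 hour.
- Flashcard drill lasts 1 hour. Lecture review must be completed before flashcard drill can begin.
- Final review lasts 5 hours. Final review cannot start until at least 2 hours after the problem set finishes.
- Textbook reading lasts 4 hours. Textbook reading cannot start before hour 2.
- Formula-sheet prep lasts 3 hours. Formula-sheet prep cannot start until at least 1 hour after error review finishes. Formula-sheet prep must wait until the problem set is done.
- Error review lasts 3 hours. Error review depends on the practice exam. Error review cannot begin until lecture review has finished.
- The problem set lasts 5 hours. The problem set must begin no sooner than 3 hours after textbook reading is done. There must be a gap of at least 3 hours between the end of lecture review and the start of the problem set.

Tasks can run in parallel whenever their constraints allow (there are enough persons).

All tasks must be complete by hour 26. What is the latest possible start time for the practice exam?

14

Formula-sheet prep must finish by hour 26; it takes 3 hours, so it must start by 26 − 3 = hour 23.
Since formula-sheet prep (must start by hour 23, minus 1-hour gap → hour 22) depends on it, error review must finish by hour 22. Backing off its 3-hour duration gives a latest start of hour 19.
Since error review (must start by hour 19) depends on it, the practice exam must finish by hour 19. Backing off its 5-hour duration gives a latest start of hour 14.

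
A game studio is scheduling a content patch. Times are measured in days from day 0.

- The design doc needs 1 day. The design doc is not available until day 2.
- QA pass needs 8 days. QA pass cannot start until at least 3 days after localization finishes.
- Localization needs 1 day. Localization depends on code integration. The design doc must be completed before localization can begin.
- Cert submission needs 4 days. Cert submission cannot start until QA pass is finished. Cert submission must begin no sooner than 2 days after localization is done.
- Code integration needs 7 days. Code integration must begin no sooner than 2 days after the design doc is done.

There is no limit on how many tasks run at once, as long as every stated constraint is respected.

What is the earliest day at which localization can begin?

12

The design doc cannot begin until its own release at day 2. It runs from day 2 to 2 + 1 = day 3.
Code integration waits on the design doc (finishes day 3, plus 2-day gap → day 5), so it starts at day 5 and finishes at 5 + 7 = day 12.
Localization waits on code integration (finishes day 12); the design doc (finishes day 3). The latest of these is day 12, which is the earliest localization can start.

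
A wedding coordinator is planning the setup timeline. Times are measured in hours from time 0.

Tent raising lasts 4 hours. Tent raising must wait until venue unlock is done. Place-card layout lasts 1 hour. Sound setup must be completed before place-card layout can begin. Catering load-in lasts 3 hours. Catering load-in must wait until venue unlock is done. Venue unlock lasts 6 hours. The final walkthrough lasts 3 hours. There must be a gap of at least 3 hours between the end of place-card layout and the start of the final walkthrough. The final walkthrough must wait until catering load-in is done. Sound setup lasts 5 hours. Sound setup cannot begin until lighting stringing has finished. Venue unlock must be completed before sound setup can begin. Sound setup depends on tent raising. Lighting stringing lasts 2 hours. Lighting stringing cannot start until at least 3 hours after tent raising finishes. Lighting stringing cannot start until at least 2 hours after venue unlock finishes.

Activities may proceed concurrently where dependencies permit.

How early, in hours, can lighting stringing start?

Venue unlock has no prerequisites, so it starts at hour 0 and finishes at hour 6.
Tent raising waits on venue unlock (finishes hour 6), so it starts at hour 6 and finishes at 6 + 4 = hour 10.
Lighting stringing waits on tent raising (finishes hour 10, plus 3-hour gap → hour 13); venue unlock (finishes hour 6, plus 2-hour gap → hour 8). The latest of these is hour 13, which is the earliest lighting stringing can start.

13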